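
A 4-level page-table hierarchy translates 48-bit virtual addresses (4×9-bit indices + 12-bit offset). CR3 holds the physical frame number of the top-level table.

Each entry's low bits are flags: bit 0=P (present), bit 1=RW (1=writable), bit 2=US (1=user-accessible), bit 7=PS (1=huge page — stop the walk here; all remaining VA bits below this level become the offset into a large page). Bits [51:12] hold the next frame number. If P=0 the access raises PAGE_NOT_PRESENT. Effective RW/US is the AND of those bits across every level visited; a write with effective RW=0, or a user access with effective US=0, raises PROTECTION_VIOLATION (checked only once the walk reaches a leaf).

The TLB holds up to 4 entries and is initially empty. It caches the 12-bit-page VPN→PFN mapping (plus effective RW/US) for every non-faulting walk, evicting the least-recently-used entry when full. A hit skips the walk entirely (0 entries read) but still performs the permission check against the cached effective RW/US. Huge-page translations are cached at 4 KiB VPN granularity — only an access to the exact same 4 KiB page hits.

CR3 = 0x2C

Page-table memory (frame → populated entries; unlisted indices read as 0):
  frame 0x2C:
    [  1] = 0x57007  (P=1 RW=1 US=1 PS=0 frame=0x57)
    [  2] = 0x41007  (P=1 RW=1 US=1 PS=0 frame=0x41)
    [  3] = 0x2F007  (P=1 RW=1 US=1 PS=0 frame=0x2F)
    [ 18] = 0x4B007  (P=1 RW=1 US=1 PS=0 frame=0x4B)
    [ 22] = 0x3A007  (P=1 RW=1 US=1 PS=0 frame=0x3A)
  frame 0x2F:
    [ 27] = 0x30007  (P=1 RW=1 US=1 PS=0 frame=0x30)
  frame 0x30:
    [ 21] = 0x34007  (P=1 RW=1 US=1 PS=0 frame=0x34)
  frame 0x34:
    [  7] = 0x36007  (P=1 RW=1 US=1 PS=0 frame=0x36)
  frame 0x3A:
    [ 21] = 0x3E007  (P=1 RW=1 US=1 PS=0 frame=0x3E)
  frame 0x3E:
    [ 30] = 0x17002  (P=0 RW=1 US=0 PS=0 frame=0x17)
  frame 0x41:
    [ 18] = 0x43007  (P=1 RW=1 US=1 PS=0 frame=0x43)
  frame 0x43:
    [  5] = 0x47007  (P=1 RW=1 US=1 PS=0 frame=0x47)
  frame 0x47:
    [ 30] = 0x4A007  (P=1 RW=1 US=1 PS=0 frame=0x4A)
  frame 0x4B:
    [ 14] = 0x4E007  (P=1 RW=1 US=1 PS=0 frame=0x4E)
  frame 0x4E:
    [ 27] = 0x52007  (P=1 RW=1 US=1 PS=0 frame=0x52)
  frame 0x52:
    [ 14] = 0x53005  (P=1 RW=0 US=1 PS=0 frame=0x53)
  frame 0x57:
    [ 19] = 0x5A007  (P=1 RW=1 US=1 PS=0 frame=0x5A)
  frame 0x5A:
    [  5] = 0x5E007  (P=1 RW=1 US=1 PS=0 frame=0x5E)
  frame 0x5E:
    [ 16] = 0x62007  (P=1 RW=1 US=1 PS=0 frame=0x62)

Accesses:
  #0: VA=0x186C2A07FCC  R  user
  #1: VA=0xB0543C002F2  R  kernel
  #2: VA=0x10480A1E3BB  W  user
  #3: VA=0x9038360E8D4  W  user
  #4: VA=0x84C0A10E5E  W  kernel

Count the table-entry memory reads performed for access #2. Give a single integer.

Per-access translation:
#0 VA=0x186C2A07FCC (r,user):
  L0: frame=0x2C idx=3 entry=0x2F007 [P=1 RW=1 US=1 PS=0]
  L1: frame=0x2F idx=27 entry=0x30007 [P=1 RW=1 US=1 PS=0]
  L2: frame=0x30 idx=21 entry=0x34007 [P=1 RW=1 US=1 PS=0]
  L3: frame=0x34 idx=7 entry=0x36007 [P=1 RW=1 US=1 PS=0]
  ⇒ phys 0x36FCC  [4 reads]
#1 VA=0xB0543C002F2 (r,kernel):
  L0: frame=0x2C idx=22 entry=0x3A007 [P=1 RW=1 US=1 PS=0]
  L1: frame=0x3A idx=21 entry=0x3E007 [P=1 RW=1 US=1 PS=0]
  L2: frame=0x3E idx=30 entry=0x17002 [P=0 RW=1 US=0 PS=0]
  ✗ PAGE_NOT_PRESENT  [3 reads]
#2 VA=0x10480A1E3BB (w,user):
  L0: frame=0x2C idx=2 entry=0x41007 [P=1 RW=1 US=1 PS=0]
  L1: frame=0x41 idx=18 entry=0x43007 [P=1 RW=1 US=1 PS=0]
  L2: frame=0x43 idx=5 entry=0x47007 [P=1 RW=1 US=1 PS=0]
  L3: frame=0x47 idx=30 entry=0x4A007 [P=1 RW=1 US=1 PS=0]
  ⇒ phys 0x4A3BB  [4 reads]
#3 VA=0x9038360E8D4 (w,user):
  L0: frame=0x2C idx=18 entry=0x4B007 [P=1 RW=1 US=1 PS=0]
  L1: frame=0x4B idx=14 entry=0x4E007 [P=1 RW=1 US=1 PS=0]
  L2: frame=0x4E idx=27 entry=0x52007 [P=1 RW=1 US=1 PS=0]
  L3: frame=0x52 idx=14 entry=0x53005 [P=1 RW=0 US=1 PS=0]
  ✗ PROTECTION_VIOLATION  [4 reads]
#4 VA=0x84C0A10E5E (w,kernel):
  L0: frame=0x2C idx=1 entry=0x57007 [P=1 RW=1 US=1 PS=0]
  L1: frame=0x57 idx=19 entry=0x5A007 [P=1 RW=1 US=1 PS=0]
  L2: frame=0x5A idx=5 entry=0x5E007 [P=1 RW=1 US=1 PS=0]
  L3: frame=0x5E idx=16 entry=0x62007 [P=1 RW=1 US=1 PS=0]
  ⇒ phys 0x62E5E  [4 reads]

Entries read for #2: 4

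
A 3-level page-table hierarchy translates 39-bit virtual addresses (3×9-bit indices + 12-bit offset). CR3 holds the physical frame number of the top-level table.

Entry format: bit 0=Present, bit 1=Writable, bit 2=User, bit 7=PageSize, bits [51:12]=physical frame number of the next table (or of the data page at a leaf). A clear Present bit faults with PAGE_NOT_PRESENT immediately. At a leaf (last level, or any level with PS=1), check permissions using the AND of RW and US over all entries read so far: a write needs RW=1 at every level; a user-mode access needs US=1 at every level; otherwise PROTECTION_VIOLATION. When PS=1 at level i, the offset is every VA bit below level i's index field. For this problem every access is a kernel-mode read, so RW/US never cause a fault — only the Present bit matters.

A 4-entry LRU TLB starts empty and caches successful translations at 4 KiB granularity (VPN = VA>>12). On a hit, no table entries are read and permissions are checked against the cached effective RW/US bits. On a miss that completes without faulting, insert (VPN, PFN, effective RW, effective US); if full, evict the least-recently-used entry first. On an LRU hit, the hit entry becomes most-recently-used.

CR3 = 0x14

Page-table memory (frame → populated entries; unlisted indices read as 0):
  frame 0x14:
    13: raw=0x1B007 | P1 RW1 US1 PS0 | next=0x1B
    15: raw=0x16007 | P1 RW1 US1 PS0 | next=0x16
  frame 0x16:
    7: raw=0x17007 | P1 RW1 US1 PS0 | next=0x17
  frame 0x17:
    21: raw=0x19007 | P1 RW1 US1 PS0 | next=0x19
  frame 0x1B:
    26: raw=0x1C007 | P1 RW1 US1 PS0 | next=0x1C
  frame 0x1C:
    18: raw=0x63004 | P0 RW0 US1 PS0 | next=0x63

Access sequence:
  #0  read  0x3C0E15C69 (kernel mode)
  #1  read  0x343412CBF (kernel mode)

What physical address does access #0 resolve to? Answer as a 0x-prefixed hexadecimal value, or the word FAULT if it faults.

Per-access translation:
#0 VA=0x3C0E15C69 (r,kernel):
  L0: frame=0x14 idx=15 entry=0x16007 [P=1 RW=1 US=1 PS=0]
  L1: frame=0x16 idx=7 entry=0x17007 [P=1 RW=1 US=1 PS=0]
  L2: frame=0x17 idx=21 entry=0x19007 [P=1 RW=1 US=1 PS=0]
  ⇒ phys 0x19C69  [3 reads]
#1 VA=0x343412CBF (r,kernel):
  L0: frame=0x14 idx=13 entry=0x1B007 [P=1 RW=1 US=1 PS=0]
  L1: frame=0x1B idx=26 entry=0x1C007 [P=1 RW=1 US=1 PS=0]
  L2: frame=0x1C idx=18 entry=0x63004 [P=0 RW=0 US=1 PS=0]
  ✗ PAGE_NOT_PRESENT  [3 reads]

Access #0 PA: 0x19C69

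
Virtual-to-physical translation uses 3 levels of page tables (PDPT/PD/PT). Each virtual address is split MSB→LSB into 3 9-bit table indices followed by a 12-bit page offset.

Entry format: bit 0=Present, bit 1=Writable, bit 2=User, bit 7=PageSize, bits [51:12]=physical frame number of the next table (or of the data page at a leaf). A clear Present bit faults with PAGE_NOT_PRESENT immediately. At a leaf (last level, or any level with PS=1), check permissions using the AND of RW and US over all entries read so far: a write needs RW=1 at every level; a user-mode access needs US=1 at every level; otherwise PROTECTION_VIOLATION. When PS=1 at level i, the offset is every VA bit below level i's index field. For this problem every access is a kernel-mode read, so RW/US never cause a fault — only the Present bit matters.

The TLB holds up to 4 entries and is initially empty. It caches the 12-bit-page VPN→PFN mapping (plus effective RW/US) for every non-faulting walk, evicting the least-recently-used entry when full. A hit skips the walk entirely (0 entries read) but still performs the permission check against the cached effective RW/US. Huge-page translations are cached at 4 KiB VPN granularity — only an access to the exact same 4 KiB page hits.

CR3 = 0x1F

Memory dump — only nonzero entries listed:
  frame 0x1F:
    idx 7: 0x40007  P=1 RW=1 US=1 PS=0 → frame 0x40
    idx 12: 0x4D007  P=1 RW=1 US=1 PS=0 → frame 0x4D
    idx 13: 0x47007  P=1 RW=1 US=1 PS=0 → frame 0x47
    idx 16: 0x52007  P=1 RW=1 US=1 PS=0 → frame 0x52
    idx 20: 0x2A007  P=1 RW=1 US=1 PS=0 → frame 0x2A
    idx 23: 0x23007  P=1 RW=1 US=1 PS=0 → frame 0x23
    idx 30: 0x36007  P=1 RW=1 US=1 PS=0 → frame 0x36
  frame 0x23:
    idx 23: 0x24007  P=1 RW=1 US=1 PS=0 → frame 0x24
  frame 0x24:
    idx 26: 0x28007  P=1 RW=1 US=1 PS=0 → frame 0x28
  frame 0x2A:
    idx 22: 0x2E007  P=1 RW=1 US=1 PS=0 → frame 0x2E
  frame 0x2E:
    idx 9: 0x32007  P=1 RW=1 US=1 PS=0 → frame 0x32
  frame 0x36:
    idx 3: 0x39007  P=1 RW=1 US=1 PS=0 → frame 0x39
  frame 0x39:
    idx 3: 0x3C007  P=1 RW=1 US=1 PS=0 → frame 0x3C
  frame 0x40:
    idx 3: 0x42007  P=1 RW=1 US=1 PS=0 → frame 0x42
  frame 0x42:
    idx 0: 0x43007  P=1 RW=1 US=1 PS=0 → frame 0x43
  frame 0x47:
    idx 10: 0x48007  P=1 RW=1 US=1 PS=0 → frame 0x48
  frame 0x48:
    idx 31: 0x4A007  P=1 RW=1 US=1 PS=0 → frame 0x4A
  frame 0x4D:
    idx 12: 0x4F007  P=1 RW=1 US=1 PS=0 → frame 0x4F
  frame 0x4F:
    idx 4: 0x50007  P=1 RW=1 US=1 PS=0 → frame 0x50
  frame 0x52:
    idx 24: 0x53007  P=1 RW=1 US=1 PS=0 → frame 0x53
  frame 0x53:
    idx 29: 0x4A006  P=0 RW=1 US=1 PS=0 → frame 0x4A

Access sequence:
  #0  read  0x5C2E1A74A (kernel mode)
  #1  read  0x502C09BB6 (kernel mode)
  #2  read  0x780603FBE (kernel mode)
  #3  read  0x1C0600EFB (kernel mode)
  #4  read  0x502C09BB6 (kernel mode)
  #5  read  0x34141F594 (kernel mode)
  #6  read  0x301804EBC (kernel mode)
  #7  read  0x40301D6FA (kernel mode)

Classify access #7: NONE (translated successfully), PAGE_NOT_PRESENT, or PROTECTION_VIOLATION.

Per-access translation:
#0 VA=0x5C2E1A74A (r,kernel):
  [0] read 0x1F idx=23: raw=0x23007 flags P=1 W=1 U=1 S=0
  [1] read 0x23 idx=23: raw=0x24007 flags P=1 W=1 U=1 S=0
  [2] read 0x24 idx=26: raw=0x28007 flags P=1 W=1 U=1 S=0
  → PA=0x2874A  (3 entries read)
#1 VA=0x502C09BB6 (r,kernel):
  [0] read 0x1F idx=20: raw=0x2A007 flags P=1 W=1 U=1 S=0
  [1] read 0x2A idx=22: raw=0x2E007 flags P=1 W=1 U=1 S=0
  [2] read 0x2E idx=9: raw=0x32007 flags P=1 W=1 U=1 S=0
  → PA=0x32BB6  (3 entries read)
#2 VA=0x780603FBE (r,kernel):
  [0] read 0x1F idx=30: raw=0x36007 flags P=1 W=1 U=1 S=0
  [1] read 0x36 idx=3: raw=0x39007 flags P=1 W=1 U=1 S=0
  [2] read 0x39 idx=3: raw=0x3C007 flags P=1 W=1 U=1 S=0
  → PA=0x3CFBE  (3 entries read)
#3 VA=0x1C0600EFB (r,kernel):
  [0] read 0x1F idx=7: raw=0x40007 flags P=1 W=1 U=1 S=0
  [1] read 0x40 idx=3: raw=0x42007 flags P=1 W=1 U=1 S=0
  [2] read 0x42 idx=0: raw=0x43007 flags P=1 W=1 U=1 S=0
  → PA=0x43EFB  (3 entries read)
#4 VA=0x502C09BB6 (r,kernel):
  TLB hit vpn=0x502C09 → PA=0x32BB6
#5 VA=0x34141F594 (r,kernel):
  [0] read 0x1F idx=13: raw=0x47007 flags P=1 W=1 U=1 S=0
  [1] read 0x47 idx=10: raw=0x48007 flags P=1 W=1 U=1 S=0
  [2] read 0x48 idx=31: raw=0x4A007 flags P=1 W=1 U=1 S=0
  → PA=0x4A594  (3 entries read)
#6 VA=0x301804EBC (r,kernel):
  [0] read 0x1F idx=12: raw=0x4D007 flags P=1 W=1 U=1 S=0
  [1] read 0x4D idx=12: raw=0x4F007 flags P=1 W=1 U=1 S=0
  [2] read 0x4F idx=4: raw=0x50007 flags P=1 W=1 U=1 S=0
  → PA=0x50EBC  (3 entries read)
#7 VA=0x40301D6FA (r,kernel):
  [0] read 0x1F idx=16: raw=0x52007 flags P=1 W=1 U=1 S=0
  [1] read 0x52 idx=24: raw=0x53007 flags P=1 W=1 U=1 S=0
  [2] read 0x53 idx=29: raw=0x4A006 flags P=0 W=1 U=1 S=0
  ✗ PAGE_NOT_PRESENT  [3 reads]

Access #7 fault: PAGE_NOT_PRESENT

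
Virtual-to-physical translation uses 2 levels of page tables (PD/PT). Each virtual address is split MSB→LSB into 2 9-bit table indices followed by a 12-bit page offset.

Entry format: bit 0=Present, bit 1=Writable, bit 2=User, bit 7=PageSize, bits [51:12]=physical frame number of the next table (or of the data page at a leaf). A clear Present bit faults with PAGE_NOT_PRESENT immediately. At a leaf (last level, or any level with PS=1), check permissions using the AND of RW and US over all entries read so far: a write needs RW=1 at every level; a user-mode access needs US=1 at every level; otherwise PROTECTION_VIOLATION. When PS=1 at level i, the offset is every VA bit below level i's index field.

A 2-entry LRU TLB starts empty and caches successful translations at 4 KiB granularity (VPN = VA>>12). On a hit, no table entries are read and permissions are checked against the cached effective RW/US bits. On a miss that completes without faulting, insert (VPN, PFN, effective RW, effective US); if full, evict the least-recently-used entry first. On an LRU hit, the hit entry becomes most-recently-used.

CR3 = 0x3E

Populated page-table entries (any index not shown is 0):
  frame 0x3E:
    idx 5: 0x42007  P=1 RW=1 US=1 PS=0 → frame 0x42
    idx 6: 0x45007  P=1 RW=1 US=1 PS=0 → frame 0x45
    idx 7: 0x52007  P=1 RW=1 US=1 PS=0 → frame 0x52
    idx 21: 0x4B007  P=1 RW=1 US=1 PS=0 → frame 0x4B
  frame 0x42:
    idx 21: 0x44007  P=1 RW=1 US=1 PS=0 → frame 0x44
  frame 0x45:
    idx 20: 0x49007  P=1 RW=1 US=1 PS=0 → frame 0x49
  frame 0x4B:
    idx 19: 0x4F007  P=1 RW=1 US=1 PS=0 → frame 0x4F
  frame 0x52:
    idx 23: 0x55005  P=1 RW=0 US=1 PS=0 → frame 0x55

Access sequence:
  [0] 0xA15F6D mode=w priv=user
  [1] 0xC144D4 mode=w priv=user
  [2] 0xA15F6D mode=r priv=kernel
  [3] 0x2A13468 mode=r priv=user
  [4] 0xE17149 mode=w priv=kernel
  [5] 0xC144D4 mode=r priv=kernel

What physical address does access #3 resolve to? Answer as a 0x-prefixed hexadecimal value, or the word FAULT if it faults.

Trace:
#0 VA=0xA15F6D (w,user):
  [0] read 0x3E idx=5: raw=0x42007 flags P=1 W=1 U=1 S=0
  [1] read 0x42 idx=21: raw=0x44007 flags P=1 W=1 U=1 S=0
  ⇒ phys 0x44F6D  [2 reads]
#1 VA=0xC144D4 (w,user):
  [0] read 0x3E idx=6: raw=0x45007 flags P=1 W=1 U=1 S=0
  [1] read 0x45 idx=20: raw=0x49007 flags P=1 W=1 U=1 S=0
  ⇒ phys 0x494D4  [2 reads]
#2 VA=0xA15F6D (r,kernel):
  TLB hit vpn=0xA15 → PA=0x44F6D
#3 VA=0x2A13468 (r,user):
  [0] read 0x3E idx=21: raw=0x4B007 flags P=1 W=1 U=1 S=0
  [1] read 0x4B idx=19: raw=0x4F007 flags P=1 W=1 U=1 S=0
  ⇒ phys 0x4F468  [2 reads]
#4 VA=0xE17149 (w,kernel):
  [0] read 0x3E idx=7: raw=0x52007 flags P=1 W=1 U=1 S=0
  [1] read 0x52 idx=23: raw=0x55005 flags P=1 W=0 U=1 S=0
  → PROTECTION_VIOLATION  (2 entries read)
#5 VA=0xC144D4 (r,kernel):
  [0] read 0x3E idx=6: raw=0x45007 flags P=1 W=1 U=1 S=0
  [1] read 0x45 idx=20: raw=0x49007 flags P=1 W=1 U=1 S=0
  ⇒ phys 0x494D4  [2 reads]

Access #3 PA: 0x4F468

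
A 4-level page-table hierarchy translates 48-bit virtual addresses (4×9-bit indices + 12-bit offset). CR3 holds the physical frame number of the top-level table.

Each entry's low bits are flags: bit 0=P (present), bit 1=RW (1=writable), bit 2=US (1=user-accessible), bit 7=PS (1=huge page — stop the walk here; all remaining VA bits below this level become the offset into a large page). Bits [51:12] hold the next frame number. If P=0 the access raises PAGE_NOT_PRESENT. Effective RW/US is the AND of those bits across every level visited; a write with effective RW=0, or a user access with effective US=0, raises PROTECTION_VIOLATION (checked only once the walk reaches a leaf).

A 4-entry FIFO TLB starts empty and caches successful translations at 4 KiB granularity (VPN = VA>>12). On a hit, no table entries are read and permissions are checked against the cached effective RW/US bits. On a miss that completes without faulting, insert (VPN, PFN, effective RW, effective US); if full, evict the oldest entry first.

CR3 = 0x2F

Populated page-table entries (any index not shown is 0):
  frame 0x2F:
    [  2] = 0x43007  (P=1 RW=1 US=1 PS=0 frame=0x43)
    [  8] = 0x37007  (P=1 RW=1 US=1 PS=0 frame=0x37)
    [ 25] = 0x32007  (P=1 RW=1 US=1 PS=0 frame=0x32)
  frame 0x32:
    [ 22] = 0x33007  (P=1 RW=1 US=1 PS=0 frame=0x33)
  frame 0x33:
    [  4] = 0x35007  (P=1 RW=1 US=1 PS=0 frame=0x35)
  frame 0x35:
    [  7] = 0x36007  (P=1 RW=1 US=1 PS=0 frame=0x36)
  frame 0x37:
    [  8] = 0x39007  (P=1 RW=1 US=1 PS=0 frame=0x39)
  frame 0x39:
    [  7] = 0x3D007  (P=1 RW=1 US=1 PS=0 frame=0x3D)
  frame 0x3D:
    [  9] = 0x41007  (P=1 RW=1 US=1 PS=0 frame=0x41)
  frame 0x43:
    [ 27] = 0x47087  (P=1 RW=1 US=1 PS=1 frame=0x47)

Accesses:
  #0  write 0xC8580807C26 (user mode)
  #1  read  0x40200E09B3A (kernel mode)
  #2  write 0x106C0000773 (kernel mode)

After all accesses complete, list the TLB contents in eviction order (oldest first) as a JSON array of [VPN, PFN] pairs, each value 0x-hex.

Trace:
#0 VA=0xC8580807C26 (w,user):
  L0 @0x2F[25] → 0x32007  P=1,RW=1,US=1,PS=0
  L1 @0x32[22] → 0x33007  P=1,RW=1,US=1,PS=0
  L2 @0x33[4] → 0x35007  P=1,RW=1,US=1,PS=0
  L3 @0x35[7] → 0x36007  P=1,RW=1,US=1,PS=0
  ✓ 0x36C26  — 4 lookups
#1 VA=0x40200E09B3A (r,kernel):
  L0 @0x2F[8] → 0x37007  P=1,RW=1,US=1,PS=0
  L1 @0x37[8] → 0x39007  P=1,RW=1,US=1,PS=0
  L2 @0x39[7] → 0x3D007  P=1,RW=1,US=1,PS=0
  L3 @0x3D[9] → 0x41007  P=1,RW=1,US=1,PS=0
  ✓ 0x41B3A  — 4 lookups
#2 VA=0x106C0000773 (w,kernel):
  L0 @0x2F[2] → 0x43007  P=1,RW=1,US=1,PS=0
  L1 @0x43[27] → 0x47087  P=1,RW=1,US=1,PS=1
  ✓ 0x47773 (huge @L1)  — 2 lookups

TLB: [["0xC8580807", "0x36"], ["0x40200E09", "0x41"], ["0x106C0000", "0x47"]]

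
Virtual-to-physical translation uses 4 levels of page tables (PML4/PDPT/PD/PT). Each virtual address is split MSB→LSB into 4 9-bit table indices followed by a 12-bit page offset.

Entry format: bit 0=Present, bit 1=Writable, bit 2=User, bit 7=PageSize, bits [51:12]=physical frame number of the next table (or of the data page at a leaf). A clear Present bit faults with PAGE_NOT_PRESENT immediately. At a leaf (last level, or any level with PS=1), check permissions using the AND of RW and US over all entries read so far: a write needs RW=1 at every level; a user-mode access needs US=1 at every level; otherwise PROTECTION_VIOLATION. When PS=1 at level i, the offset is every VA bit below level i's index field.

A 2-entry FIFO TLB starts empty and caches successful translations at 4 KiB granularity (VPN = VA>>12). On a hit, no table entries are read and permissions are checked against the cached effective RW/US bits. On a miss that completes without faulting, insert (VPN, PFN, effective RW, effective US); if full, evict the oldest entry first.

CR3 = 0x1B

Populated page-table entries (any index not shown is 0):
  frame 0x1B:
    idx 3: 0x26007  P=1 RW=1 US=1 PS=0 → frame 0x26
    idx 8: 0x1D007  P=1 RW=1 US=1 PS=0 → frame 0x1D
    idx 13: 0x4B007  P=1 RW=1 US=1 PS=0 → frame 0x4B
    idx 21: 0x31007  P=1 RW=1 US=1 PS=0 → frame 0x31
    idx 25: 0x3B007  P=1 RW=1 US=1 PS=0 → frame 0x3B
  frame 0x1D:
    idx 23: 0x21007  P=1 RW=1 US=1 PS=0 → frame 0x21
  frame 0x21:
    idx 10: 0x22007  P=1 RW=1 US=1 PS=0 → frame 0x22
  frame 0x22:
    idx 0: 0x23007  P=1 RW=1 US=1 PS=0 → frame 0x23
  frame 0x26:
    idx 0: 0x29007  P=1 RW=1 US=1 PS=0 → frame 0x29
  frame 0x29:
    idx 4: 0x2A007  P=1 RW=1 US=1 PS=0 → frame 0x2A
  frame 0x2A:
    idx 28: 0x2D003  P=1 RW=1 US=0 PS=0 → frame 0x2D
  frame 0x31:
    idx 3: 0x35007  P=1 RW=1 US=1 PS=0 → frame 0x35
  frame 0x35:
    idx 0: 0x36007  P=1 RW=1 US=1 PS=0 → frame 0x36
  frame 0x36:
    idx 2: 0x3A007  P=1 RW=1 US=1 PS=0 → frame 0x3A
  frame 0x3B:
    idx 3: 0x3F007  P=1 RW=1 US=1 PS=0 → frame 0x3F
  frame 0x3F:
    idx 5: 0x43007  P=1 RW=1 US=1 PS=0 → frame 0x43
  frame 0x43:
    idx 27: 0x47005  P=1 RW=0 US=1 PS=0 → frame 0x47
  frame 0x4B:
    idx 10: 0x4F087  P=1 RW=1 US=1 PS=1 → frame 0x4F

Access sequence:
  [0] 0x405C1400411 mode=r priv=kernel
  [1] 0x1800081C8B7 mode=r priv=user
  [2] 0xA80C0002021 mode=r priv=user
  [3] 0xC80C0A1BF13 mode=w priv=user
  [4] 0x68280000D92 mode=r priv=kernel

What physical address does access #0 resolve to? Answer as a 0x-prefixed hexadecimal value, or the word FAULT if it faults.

Per-access translation:
#0 VA=0x405C1400411 (r,kernel):
  lvl0: tbl 0x1B, slot 8 ⇒ 0x1D007 (P1/RW1/US1/PS0)
  lvl1: tbl 0x1D, slot 23 ⇒ 0x21007 (P1/RW1/US1/PS0)
  lvl2: tbl 0x21, slot 10 ⇒ 0x22007 (P1/RW1/US1/PS0)
  lvl3: tbl 0x22, slot 0 ⇒ 0x23007 (P1/RW1/US1/PS0)
  → PA=0x23411  (4 entries read)
#1 VA=0x1800081C8B7 (r,user):
  lvl0: tbl 0x1B, slot 3 ⇒ 0x26007 (P1/RW1/US1/PS0)
  lvl1: tbl 0x26, slot 0 ⇒ 0x29007 (P1/RW1/US1/PS0)
  lvl2: tbl 0x29, slot 4 ⇒ 0x2A007 (P1/RW1/US1/PS0)
  lvl3: tbl 0x2A, slot 28 ⇒ 0x2D003 (P1/RW1/US0/PS0)
  → PROTECTION_VIOLATION  (4 entries read)
#2 VA=0xA80C0002021 (r,user):
  lvl0: tbl 0x1B, slot 21 ⇒ 0x31007 (P1/RW1/US1/PS0)
  lvl1: tbl 0x31, slot 3 ⇒ 0x35007 (P1/RW1/US1/PS0)
  lvl2: tbl 0x35, slot 0 ⇒ 0x36007 (P1/RW1/US1/PS0)
  lvl3: tbl 0x36, slot 2 ⇒ 0x3A007 (P1/RW1/US1/PS0)
  → PA=0x3A021  (4 entries read)
#3 VA=0xC80C0A1BF13 (w,user):
  lvl0: tbl 0x1B, slot 25 ⇒ 0x3B007 (P1/RW1/US1/PS0)
  lvl1: tbl 0x3B, slot 3 ⇒ 0x3F007 (P1/RW1/US1/PS0)
  lvl2: tbl 0x3F, slot 5 ⇒ 0x43007 (P1/RW1/US1/PS0)
  lvl3: tbl 0x43, slot 27 ⇒ 0x47005 (P1/RW0/US1/PS0)
  → PROTECTION_VIOLATION  (4 entries read)
#4 VA=0x68280000D92 (r,kernel):
  lvl0: tbl 0x1B, slot 13 ⇒ 0x4B007 (P1/RW1/US1/PS0)
  lvl1: tbl 0x4B, slot 10 ⇒ 0x4F087 (P1/RW1/US1/PS1)
  → PA=0x4FD92 (huge @L1)  (2 entries read)

Access #0 PA: 0x23411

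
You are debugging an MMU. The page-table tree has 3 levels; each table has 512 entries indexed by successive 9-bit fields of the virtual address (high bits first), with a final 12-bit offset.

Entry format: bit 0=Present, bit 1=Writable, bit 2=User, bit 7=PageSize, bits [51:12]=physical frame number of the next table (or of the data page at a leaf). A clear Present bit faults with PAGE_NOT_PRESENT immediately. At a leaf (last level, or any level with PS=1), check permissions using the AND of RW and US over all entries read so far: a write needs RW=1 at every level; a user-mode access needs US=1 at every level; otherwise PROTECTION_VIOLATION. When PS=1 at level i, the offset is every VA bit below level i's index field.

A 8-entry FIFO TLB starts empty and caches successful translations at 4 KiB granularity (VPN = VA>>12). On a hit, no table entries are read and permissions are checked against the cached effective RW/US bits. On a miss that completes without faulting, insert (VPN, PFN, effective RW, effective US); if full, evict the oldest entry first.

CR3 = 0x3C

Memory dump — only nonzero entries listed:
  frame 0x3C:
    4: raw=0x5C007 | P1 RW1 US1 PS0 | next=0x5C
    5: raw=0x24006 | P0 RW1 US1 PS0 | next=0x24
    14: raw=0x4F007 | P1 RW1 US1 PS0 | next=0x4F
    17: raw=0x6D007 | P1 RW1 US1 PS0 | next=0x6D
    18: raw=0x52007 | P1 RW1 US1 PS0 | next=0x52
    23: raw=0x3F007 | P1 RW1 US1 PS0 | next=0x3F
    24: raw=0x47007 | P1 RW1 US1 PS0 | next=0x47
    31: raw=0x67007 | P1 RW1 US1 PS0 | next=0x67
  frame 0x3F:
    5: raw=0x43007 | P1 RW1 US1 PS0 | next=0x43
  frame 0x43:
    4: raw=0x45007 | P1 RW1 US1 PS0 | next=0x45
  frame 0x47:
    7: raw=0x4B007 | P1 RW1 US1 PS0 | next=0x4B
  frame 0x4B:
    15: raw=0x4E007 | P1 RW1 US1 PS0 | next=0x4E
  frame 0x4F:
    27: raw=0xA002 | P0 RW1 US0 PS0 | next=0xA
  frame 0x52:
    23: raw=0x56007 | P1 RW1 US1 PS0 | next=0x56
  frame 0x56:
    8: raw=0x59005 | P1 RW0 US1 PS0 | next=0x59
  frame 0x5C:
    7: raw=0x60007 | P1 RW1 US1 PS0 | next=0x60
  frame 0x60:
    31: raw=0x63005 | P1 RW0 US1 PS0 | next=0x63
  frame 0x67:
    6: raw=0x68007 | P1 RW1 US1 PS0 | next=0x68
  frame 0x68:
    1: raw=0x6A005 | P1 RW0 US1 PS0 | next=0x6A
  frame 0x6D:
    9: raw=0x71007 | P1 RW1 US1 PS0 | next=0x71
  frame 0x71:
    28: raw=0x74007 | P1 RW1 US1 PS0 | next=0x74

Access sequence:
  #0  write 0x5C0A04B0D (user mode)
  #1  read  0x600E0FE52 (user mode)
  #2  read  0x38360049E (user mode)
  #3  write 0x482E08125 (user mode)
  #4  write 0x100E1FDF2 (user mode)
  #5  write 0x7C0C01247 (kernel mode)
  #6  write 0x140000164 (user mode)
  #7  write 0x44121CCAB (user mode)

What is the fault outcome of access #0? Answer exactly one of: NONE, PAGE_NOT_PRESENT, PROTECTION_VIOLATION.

Per-access translation:
#0 VA=0x5C0A04B0D (w,user):
  L0 @0x3C[23] → 0x3F007  P=1,RW=1,US=1,PS=0
  L1 @0x3F[5] → 0x43007  P=1,RW=1,US=1,PS=0
  L2 @0x43[4] → 0x45007  P=1,RW=1,US=1,PS=0
  ⇒ phys 0x45B0D  [3 reads]
#1 VA=0x600E0FE52 (r,user):
  L0 @0x3C[24] → 0x47007  P=1,RW=1,US=1,PS=0
  L1 @0x47[7] → 0x4B007  P=1,RW=1,US=1,PS=0
  L2 @0x4B[15] → 0x4E007  P=1,RW=1,US=1,PS=0
  ⇒ phys 0x4EE52  [3 reads]
#2 VA=0x38360049E (r,user):
  L0 @0x3C[14] → 0x4F007  P=1,RW=1,US=1,PS=0
  L1 @0x4F[27] → 0xA002  P=0,RW=1,US=0,PS=0
  → PAGE_NOT_PRESENT  (2 entries read)
#3 VA=0x482E08125 (w,user):
  L0 @0x3C[18] → 0x52007  P=1,RW=1,US=1,PS=0
  L1 @0x52[23] → 0x56007  P=1,RW=1,US=1,PS=0
  L2 @0x56[8] → 0x59005  P=1,RW=0,US=1,PS=0
  → PROTECTION_VIOLATION  (3 entries read)
#4 VA=0x100E1FDF2 (w,user):
  L0 @0x3C[4] → 0x5C007  P=1,RW=1,US=1,PS=0
  L1 @0x5C[7] → 0x60007  P=1,RW=1,US=1,PS=0
  L2 @0x60[31] → 0x63005  P=1,RW=0,US=1,PS=0
  → PROTECTION_VIOLATION  (3 entries read)
#5 VA=0x7C0C01247 (w,kernel):
  L0 @0x3C[31] → 0x67007  P=1,RW=1,US=1,PS=0
  L1 @0x67[6] → 0x68007  P=1,RW=1,US=1,PS=0
  L2 @0x68[1] → 0x6A005  P=1,RW=0,US=1,PS=0
  → PROTECTION_VIOLATION  (3 entries read)
#6 VA=0x140000164 (w,user):
  L0 @0x3C[5] → 0x24006  P=0,RW=1,US=1,PS=0
  → PAGE_NOT_PRESENT  (1 entries read)
#7 VA=0x44121CCAB (w,user):
  L0 @0x3C[17] → 0x6D007  P=1,RW=1,US=1,PS=0
  L1 @0x6D[9] → 0x71007  P=1,RW=1,US=1,PS=0
  L2 @0x71[28] → 0x74007  P=1,RW=1,US=1,PS=0
  ⇒ phys 0x74CAB  [3 reads]

Access #0 fault: NONE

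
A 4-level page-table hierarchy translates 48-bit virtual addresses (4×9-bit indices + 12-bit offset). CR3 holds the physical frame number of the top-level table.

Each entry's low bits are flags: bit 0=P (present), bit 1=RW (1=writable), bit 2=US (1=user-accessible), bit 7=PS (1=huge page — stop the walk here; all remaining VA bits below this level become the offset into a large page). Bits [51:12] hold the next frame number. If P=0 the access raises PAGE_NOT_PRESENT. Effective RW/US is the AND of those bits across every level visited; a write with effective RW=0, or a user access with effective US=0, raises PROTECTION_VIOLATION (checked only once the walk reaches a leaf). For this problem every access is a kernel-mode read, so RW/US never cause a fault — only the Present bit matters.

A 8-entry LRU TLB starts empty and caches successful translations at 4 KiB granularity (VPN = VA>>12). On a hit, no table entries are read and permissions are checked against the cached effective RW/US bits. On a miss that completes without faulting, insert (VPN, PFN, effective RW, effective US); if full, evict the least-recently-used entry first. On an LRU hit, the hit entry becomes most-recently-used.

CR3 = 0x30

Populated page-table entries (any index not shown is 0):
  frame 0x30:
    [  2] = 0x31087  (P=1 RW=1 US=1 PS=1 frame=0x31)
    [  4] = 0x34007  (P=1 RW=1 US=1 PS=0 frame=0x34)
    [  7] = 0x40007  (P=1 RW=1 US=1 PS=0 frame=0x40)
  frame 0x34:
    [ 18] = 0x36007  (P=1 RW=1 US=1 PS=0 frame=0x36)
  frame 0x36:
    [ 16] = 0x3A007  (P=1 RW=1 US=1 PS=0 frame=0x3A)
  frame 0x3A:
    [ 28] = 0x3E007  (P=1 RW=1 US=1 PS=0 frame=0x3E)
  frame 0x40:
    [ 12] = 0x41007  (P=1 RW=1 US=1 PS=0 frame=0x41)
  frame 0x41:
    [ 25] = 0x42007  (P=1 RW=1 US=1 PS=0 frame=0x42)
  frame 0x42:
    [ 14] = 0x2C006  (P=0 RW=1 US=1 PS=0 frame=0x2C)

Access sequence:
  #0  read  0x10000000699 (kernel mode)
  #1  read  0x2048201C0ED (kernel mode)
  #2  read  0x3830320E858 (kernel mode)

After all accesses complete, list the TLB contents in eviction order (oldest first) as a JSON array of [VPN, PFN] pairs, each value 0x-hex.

Per-access translation:
#0 VA=0x10000000699 (r,kernel):
  [0] read 0x30 idx=2: raw=0x31087 flags P=1 W=1 U=1 S=1
  ✓ 0x31699 (huge @L0)  — 1 lookups
#1 VA=0x2048201C0ED (r,kernel):
  [0] read 0x30 idx=4: raw=0x34007 flags P=1 W=1 U=1 S=0
  [1] read 0x34 idx=18: raw=0x36007 flags P=1 W=1 U=1 S=0
  [2] read 0x36 idx=16: raw=0x3A007 flags P=1 W=1 U=1 S=0
  [3] read 0x3A idx=28: raw=0x3E007 flags P=1 W=1 U=1 S=0
  ✓ 0x3E0ED  — 4 lookups
#2 VA=0x3830320E858 (r,kernel):
  [0] read 0x30 idx=7: raw=0x40007 flags P=1 W=1 U=1 S=0
  [1] read 0x40 idx=12: raw=0x41007 flags P=1 W=1 U=1 S=0
  [2] read 0x41 idx=25: raw=0x42007 flags P=1 W=1 U=1 S=0
  [3] read 0x42 idx=14: raw=0x2C006 flags P=0 W=1 U=1 S=0
  ⇒ fault: PAGE_NOT_PRESENT  — 4 lookups

TLB: [["0x10000000", "0x31"], ["0x2048201C", "0x3E"]]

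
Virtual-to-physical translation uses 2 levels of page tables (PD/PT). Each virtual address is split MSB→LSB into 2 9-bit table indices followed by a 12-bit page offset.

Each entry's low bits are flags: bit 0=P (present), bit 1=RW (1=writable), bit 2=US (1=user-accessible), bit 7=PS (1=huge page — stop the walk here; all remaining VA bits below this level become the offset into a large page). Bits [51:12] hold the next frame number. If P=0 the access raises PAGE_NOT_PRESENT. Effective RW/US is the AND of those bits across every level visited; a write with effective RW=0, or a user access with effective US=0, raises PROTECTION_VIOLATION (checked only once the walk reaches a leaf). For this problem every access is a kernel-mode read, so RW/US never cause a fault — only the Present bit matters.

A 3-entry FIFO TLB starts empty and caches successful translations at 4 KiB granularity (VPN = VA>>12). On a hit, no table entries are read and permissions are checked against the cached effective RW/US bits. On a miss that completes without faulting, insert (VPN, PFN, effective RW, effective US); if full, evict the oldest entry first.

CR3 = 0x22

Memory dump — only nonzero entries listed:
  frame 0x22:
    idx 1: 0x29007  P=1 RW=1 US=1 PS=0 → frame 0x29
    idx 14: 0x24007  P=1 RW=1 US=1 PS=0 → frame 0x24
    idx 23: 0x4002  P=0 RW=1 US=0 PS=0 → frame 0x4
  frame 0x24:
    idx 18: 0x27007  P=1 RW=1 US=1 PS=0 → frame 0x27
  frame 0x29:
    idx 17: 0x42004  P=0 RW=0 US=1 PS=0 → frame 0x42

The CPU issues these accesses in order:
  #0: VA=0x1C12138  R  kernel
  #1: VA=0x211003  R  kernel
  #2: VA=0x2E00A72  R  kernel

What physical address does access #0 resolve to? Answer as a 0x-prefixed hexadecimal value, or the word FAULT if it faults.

Trace:
#0 VA=0x1C12138 (r,kernel):
  L0: frame=0x22 idx=14 entry=0x24007 [P=1 RW=1 US=1 PS=0]
  L1: frame=0x24 idx=18 entry=0x27007 [P=1 RW=1 US=1 PS=0]
  ✓ 0x27138  — 2 lookups
#1 VA=0x211003 (r,kernel):
  L0: frame=0x22 idx=1 entry=0x29007 [P=1 RW=1 US=1 PS=0]
  L1: frame=0x29 idx=17 entry=0x42004 [P=0 RW=0 US=1 PS=0]
  ✗ PAGE_NOT_PRESENT  [2 reads]
#2 VA=0x2E00A72 (r,kernel):
  L0: frame=0x22 idx=23 entry=0x4002 [P=0 RW=1 US=0 PS=0]
  ✗ PAGE_NOT_PRESENT  [1 reads]

Access #0 PA: 0x27138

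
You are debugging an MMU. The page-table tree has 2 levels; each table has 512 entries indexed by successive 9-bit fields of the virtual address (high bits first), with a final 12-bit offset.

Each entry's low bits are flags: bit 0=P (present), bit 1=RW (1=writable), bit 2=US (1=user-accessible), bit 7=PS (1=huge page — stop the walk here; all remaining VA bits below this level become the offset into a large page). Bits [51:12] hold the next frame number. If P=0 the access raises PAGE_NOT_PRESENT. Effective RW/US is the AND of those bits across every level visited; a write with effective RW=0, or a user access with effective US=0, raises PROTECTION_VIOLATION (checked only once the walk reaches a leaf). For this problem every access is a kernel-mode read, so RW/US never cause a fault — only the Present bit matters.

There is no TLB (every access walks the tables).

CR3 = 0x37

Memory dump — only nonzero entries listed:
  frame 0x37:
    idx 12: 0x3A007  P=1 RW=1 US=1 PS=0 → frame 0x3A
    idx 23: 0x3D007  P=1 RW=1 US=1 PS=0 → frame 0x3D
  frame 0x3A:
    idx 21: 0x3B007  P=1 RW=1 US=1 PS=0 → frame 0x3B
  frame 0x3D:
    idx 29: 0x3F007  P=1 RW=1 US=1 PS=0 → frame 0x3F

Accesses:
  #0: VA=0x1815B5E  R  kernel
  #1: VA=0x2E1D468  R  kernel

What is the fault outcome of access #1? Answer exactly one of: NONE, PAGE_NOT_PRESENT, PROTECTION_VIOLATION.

Per-access translation:
#0 VA=0x1815B5E (r,kernel):
  L0 @0x37[12] → 0x3A007  P=1,RW=1,US=1,PS=0
  L1 @0x3A[21] → 0x3B007  P=1,RW=1,US=1,PS=0
  → PA=0x3BB5E  (2 entries read)
#1 VA=0x2E1D468 (r,kernel):
  L0 @0x37[23] → 0x3D007  P=1,RW=1,US=1,PS=0
  L1 @0x3D[29] → 0x3F007  P=1,RW=1,US=1,PS=0
  → PA=0x3F468  (2 entries read)

Access #1 fault: NONE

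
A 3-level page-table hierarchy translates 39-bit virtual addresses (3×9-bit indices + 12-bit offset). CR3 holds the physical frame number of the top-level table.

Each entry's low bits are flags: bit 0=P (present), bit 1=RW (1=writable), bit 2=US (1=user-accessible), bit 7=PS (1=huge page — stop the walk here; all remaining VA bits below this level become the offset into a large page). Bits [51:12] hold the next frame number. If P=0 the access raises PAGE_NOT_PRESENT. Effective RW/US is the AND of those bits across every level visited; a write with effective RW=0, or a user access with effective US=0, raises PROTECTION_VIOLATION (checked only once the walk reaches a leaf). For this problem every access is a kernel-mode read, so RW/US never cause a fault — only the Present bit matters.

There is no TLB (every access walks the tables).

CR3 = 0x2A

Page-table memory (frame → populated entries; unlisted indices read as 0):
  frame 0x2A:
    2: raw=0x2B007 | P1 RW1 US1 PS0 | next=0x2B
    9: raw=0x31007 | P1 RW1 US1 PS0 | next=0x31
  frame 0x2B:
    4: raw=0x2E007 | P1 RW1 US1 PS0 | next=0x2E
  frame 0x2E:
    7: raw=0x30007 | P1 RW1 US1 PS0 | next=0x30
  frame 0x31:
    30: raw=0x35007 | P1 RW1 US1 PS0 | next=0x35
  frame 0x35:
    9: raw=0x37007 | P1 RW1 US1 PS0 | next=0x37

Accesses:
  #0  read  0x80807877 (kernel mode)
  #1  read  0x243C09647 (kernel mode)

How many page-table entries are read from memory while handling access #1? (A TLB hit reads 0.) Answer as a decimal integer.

Trace:
#0 VA=0x80807877 (r,kernel):
  lvl0: tbl 0x2A, slot 2 ⇒ 0x2B007 (P1/RW1/US1/PS0)
  lvl1: tbl 0x2B, slot 4 ⇒ 0x2E007 (P1/RW1/US1/PS0)
  lvl2: tbl 0x2E, slot 7 ⇒ 0x30007 (P1/RW1/US1/PS0)
  → PA=0x30877  (3 entries read)
#1 VA=0x243C09647 (r,kernel):
  lvl0: tbl 0x2A, slot 9 ⇒ 0x31007 (P1/RW1/US1/PS0)
  lvl1: tbl 0x31, slot 30 ⇒ 0x35007 (P1/RW1/US1/PS0)
  lvl2: tbl 0x35, slot 9 ⇒ 0x37007 (P1/RW1/US1/PS0)
  → PA=0x37647  (3 entries read)

Entries read for #1: 3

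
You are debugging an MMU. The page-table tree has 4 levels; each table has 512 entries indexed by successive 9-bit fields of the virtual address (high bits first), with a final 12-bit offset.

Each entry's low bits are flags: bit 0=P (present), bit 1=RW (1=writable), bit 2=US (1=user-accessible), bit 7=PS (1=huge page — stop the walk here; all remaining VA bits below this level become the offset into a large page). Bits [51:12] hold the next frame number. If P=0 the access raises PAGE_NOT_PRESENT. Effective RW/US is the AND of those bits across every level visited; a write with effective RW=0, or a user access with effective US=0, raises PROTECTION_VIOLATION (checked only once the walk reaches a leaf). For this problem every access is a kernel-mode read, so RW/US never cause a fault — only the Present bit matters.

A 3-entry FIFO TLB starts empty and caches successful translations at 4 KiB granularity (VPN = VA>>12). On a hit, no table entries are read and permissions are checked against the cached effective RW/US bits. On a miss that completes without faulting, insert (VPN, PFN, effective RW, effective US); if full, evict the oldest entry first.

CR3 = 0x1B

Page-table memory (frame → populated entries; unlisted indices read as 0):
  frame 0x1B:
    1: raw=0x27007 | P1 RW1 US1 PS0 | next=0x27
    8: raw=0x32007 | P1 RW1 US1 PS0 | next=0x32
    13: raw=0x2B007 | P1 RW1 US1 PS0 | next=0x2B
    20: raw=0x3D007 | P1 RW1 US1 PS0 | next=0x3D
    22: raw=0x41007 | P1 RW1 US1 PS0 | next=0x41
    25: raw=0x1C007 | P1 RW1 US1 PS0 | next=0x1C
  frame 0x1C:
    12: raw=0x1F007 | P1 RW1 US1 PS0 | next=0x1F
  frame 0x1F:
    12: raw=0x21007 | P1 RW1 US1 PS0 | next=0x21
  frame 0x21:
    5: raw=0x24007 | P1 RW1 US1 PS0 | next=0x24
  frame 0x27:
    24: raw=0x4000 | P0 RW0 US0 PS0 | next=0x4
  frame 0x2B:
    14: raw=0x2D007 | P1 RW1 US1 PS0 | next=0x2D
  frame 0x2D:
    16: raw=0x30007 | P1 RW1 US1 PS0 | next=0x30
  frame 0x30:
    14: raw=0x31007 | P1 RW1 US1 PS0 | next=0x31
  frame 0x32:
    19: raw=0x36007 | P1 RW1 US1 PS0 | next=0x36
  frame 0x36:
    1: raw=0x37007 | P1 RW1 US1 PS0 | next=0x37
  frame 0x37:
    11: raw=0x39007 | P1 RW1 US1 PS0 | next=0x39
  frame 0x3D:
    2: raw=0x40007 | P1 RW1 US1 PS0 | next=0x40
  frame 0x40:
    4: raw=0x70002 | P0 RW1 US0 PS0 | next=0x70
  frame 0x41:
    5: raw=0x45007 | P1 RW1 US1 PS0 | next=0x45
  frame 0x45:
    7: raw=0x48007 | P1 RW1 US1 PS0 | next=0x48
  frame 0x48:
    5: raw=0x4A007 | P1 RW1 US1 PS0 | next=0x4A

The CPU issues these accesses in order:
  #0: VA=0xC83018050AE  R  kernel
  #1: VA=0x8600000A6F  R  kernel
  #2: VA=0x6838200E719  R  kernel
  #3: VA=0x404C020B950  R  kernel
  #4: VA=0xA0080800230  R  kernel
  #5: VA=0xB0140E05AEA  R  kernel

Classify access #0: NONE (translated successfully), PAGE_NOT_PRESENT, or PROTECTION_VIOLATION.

Trace:
#0 VA=0xC83018050AE (r,kernel):
  lvl0: tbl 0x1B, slot 25 ⇒ 0x1C007 (P1/RW1/US1/PS0)
  lvl1: tbl 0x1C, slot 12 ⇒ 0x1F007 (P1/RW1/US1/PS0)
  lvl2: tbl 0x1F, slot 12 ⇒ 0x21007 (P1/RW1/US1/PS0)
  lvl3: tbl 0x21, slot 5 ⇒ 0x24007 (P1/RW1/US1/PS0)
  ⇒ phys 0x240AE  [4 reads]
#1 VA=0x8600000A6F (r,kernel):
  lvl0: tbl 0x1B, slot 1 ⇒ 0x27007 (P1/RW1/US1/PS0)
  lvl1: tbl 0x27, slot 24 ⇒ 0x4000 (P0/RW0/US0/PS0)
  → PAGE_NOT_PRESENT  (2 entries read)
#2 VA=0x6838200E719 (r,kernel):
  lvl0: tbl 0x1B, slot 13 ⇒ 0x2B007 (P1/RW1/US1/PS0)
  lvl1: tbl 0x2B, slot 14 ⇒ 0x2D007 (P1/RW1/US1/PS0)
  lvl2: tbl 0x2D, slot 16 ⇒ 0x30007 (P1/RW1/US1/PS0)
  lvl3: tbl 0x30, slot 14 ⇒ 0x31007 (P1/RW1/US1/PS0)
  ⇒ phys 0x31719  [4 reads]
#3 VA=0x404C020B950 (r,kernel):
  lvl0: tbl 0x1B, slot 8 ⇒ 0x32007 (P1/RW1/US1/PS0)
  lvl1: tbl 0x32, slot 19 ⇒ 0x36007 (P1/RW1/US1/PS0)
  lvl2: tbl 0x36, slot 1 ⇒ 0x37007 (P1/RW1/US1/PS0)
  lvl3: tbl 0x37, slot 11 ⇒ 0x39007 (P1/RW1/US1/PS0)
  ⇒ phys 0x39950  [4 reads]
#4 VA=0xA0080800230 (r,kernel):
  lvl0: tbl 0x1B, slot 20 ⇒ 0x3D007 (P1/RW1/US1/PS0)
  lvl1: tbl 0x3D, slot 2 ⇒ 0x40007 (P1/RW1/US1/PS0)
  lvl2: tbl 0x40, slot 4 ⇒ 0x70002 (P0/RW1/US0/PS0)
  → PAGE_NOT_PRESENT  (3 entries read)
#5 VA=0xB0140E05AEA (r,kernel):
  lvl0: tbl 0x1B, slot 22 ⇒ 0x41007 (P1/RW1/US1/PS0)
  lvl1: tbl 0x41, slot 5 ⇒ 0x45007 (P1/RW1/US1/PS0)
  lvl2: tbl 0x45, slot 7 ⇒ 0x48007 (P1/RW1/US1/PS0)
  lvl3: tbl 0x48, slot 5 ⇒ 0x4A007 (P1/RW1/US1/PS0)
  ⇒ phys 0x4AAEA  [4 reads]

Access #0 fault: NONE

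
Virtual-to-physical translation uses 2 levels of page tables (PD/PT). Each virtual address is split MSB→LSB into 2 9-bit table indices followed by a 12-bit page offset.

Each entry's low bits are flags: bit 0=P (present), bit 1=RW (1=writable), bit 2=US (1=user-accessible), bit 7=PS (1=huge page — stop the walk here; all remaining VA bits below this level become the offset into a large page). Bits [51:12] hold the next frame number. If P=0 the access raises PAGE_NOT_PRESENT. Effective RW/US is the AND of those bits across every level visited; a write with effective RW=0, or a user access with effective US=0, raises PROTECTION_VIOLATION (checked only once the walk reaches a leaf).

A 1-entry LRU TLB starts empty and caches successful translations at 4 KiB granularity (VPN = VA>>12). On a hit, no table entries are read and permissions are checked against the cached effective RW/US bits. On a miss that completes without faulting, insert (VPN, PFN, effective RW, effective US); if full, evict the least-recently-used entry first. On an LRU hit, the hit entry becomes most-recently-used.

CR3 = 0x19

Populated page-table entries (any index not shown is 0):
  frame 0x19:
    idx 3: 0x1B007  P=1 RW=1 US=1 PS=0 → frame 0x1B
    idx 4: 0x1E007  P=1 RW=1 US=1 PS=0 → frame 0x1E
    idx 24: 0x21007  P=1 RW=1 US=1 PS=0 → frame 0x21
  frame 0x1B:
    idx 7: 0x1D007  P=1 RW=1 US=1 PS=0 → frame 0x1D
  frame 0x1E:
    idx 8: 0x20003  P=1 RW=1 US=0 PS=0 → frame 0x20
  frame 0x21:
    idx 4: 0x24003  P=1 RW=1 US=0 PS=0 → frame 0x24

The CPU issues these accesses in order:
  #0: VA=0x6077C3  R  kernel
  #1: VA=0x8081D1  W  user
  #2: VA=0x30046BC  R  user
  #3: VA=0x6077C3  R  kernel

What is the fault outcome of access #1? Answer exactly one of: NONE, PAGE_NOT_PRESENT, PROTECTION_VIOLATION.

Per-access translation:
#0 VA=0x6077C3 (r,kernel):
  [0] read 0x19 idx=3: raw=0x1B007 flags P=1 W=1 U=1 S=0
  [1] read 0x1B idx=7: raw=0x1D007 flags P=1 W=1 U=1 S=0
  ⇒ phys 0x1D7C3  [2 reads]
#1 VA=0x8081D1 (w,user):
  [0] read 0x19 idx=4: raw=0x1E007 flags P=1 W=1 U=1 S=0
  [1] read 0x1E idx=8: raw=0x20003 flags P=1 W=1 U=0 S=0
  ⇒ fault: PROTECTION_VIOLATION  — 2 lookups
#2 VA=0x30046BC (r,user):
  [0] read 0x19 idx=24: raw=0x21007 flags P=1 W=1 U=1 S=0
  [1] read 0x21 idx=4: raw=0x24003 flags P=1 W=1 U=0 S=0
  ⇒ fault: PROTECTION_VIOLATION  — 2 lookups
#3 VA=0x6077C3 (r,kernel):
  TLB hit vpn=0x607 → PA=0x1D7C3

Access #1 fault: PROTECTION_VIOLATION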